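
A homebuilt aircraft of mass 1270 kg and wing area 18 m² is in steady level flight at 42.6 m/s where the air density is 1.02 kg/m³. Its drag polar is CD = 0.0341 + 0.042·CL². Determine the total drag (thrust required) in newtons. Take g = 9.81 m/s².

In steady level flight, lift balances weight: W = mg = 1270 × 9.81 = 12459 N.
q = ½ρv² = ½ × 1.02 × 42.6² = 925.5 Pa.
Required CL = L/(qS) = 12459/(925.5·18) = 0.7478.
CD = 0.0341 + 0.042 × 0.7478² = 0.05759.
D = q·S·CD = 925.5 × 18 × 0.05759 = 959.4 N

D = 959 N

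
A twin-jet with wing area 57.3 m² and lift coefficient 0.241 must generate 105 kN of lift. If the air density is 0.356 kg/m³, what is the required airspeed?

v = 207 m/s

L = ½ρv²S·CL ⇒ v = √(2L/(ρ·S·CL))
v = √(2 × 1.05×10^5 / (0.356 × 57.3 × 0.241)) = √42720 = 207 m/s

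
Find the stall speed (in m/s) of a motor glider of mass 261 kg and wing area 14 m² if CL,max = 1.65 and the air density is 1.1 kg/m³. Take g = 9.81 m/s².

V_stall = 14.2 m/s

At stall, lift equals weight: L = W = m·g = 261 × 9.81 = 2560 N.
From L = ½ρV²S·CL,max = W: V_stall = √(2W/(ρSCL,max)) = √(2·2560/(1.1·14·1.65))
V_stall = √201.5 = 14.2 m/s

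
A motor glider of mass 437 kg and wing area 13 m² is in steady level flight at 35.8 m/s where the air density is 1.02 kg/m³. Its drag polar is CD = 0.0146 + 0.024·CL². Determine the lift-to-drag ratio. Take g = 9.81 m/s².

In steady level flight, lift balances weight: W = mg = 437 × 9.81 = 4287 N.
Dynamic pressure q = 0.5 × 1.02 × 35.8² = 653.6 Pa.
Required CL = L/(qS) = 4287/(653.6·13) = 0.5045.
CD = 0.0146 + 0.024 × 0.5045² = 0.02071.
L/D = CL/CD = 0.5045 / 0.02071 = 24.4

L/D = 24.4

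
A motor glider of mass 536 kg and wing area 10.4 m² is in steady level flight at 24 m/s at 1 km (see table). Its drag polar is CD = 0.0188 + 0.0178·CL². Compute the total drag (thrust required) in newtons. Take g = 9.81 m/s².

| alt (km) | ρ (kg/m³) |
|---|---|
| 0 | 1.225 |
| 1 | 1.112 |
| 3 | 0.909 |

D = 210 N

At 1 km, from the table: ρ = 1.112 kg/m³.
In steady level flight, lift balances weight: W = mg = 536 × 9.81 = 5258.2 N.
q = ½ρv² = ½ × 1.112 × 24² = 320.3 Pa.
CL = W/(q·S) = 5258.2 / (320.3 × 10.4) = 1.579.
CD = 0.0188 + 0.0178 × 1.579² = 0.06316.
D = q·S·CD = 320.3 × 10.4 × 0.06316 = 210.4 N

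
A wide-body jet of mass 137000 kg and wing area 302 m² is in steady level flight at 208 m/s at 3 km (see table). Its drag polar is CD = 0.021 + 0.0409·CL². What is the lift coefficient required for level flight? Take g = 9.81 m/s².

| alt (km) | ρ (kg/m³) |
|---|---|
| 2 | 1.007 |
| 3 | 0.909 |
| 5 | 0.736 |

CL = 0.226

At 3 km, from the table: ρ = 0.909 kg/m³.
In steady level flight, lift balances weight: W = mg = 137000 × 9.81 = 1.344×10^6 N.
Dynamic pressure q = 0.5 × 0.909 × 208² = 19660 Pa.
Required CL = L/(qS) = 1.344×10^6/(19660·302) = 0.2263.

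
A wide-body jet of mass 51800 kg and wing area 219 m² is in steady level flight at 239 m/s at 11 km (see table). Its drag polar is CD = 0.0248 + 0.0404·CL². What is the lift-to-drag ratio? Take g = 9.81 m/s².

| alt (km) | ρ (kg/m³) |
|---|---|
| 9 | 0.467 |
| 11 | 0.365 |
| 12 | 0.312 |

L/D = 8.3

At 11 km, from the table: ρ = 0.365 kg/m³.
Weight W = mg = 51800 × 9.81 = 5.0816×10^5 N; in level flight L = W.
Dynamic pressure q = 0.5 × 0.365 × 239² = 10420 Pa.
Required CL = L/(qS) = 5.0816×10^5/(10420·219) = 0.2226.
CD = 0.0248 + 0.0404 × 0.2226² = 0.0268.
L/D = CL/CD = 0.2226 / 0.0268 = 8.3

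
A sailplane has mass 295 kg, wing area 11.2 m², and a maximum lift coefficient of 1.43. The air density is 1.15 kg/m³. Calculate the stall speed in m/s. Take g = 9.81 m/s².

V_stall = 17.7 m/s

At stall, lift equals weight: L = W = m·g = 295 × 9.81 = 2894 N.
V_stall = √(2W/(ρ·S·CL,max)) = √(2 × 2894 / (1.15 × 11.2 × 1.43))
V_stall = √314.2 = 17.7 m/s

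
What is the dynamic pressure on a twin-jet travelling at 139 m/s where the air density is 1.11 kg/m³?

q = 10700 Pa

q = ½ρv² = ½ × 1.11 × 139² = 10700 Pa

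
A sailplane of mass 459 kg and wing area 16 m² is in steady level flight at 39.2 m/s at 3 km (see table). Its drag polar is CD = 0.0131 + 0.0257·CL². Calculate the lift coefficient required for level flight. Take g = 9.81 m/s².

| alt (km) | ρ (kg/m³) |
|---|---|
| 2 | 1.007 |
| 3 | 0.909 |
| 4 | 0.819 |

At 3 km, from the table: ρ = 0.909 kg/m³.
In steady level flight, lift balances weight: W = mg = 459 × 9.81 = 4502.8 N.
q = ½ρv² = ½ × 0.909 × 39.2² = 698.4 Pa.
CL = 2W/(ρv²S) = 2×4502.8/(0.909×39.2²×16) = 0.403.

CL = 0.403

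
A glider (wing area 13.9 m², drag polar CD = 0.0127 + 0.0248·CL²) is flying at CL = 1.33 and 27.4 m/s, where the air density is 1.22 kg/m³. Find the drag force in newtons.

CD = 0.0127 + 0.0248 × 1.33² = 0.05657
D = ½ρv²S·CD = ½ × 1.22 × 27.4² × 13.9 × 0.05657 = 360 N

D = 360 N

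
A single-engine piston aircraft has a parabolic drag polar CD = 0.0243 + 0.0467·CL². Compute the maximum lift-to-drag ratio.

(L/D)max = 14.8

For CD = CD0 + K·CL², (L/D)max occurs at CL* = √(CD0/K) and equals 1/(2√(K·CD0)).
(L/D)max = 1/(2√(0.0467 × 0.0243)) = 1/(2 × 0.03369) = 14.8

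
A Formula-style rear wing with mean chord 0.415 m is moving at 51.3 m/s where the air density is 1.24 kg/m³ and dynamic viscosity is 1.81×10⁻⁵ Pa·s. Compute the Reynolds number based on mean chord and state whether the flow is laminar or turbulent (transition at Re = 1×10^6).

Re = 1.46×10^6 (turbulent)

Re = ρ·v·c/μ = 1.24 × 51.3 × 0.415 / (1.81×10⁻⁵) = 1.46×10^6
Since 1.46×10^6 > 1×10^6, the flow is turbulent.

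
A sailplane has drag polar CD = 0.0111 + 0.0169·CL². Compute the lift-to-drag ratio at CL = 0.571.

L/D = 34.4

CD = 0.0111 + 0.0169 × 0.571² = 0.01661
L/D = CL/CD = 0.571 / 0.01661 = 34.4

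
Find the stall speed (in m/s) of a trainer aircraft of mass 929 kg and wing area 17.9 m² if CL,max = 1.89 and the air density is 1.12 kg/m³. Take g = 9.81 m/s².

V_stall = 21.9 m/s

Weight W = mg = 929 × 9.81 = 9113 N.
V_stall = √(2W/(ρ·S·CL,max)) = √(2 × 9113 / (1.12 × 17.9 × 1.89))
V_stall = √481 = 21.9 m/s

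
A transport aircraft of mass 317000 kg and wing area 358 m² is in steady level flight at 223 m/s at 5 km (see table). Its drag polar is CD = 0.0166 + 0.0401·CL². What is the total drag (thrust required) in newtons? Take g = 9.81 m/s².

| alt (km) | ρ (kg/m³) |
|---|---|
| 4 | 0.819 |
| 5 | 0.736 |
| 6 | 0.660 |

At 5 km, from the table: ρ = 0.736 kg/m³.
Level flight ⇒ L = W = m·g = 317000 × 9.81 = 3.1098×10^6 N.
q = ½ρv² = ½ × 0.736 × 223² = 18300 Pa.
CL = 2W/(ρv²S) = 2×3.1098×10^6/(0.736×223²×358) = 0.4747.
CD = 0.0166 + 0.0401 × 0.4747² = 0.02563.
D = q·S·CD = 18300 × 358 × 0.02563 = 1.679×10^5 N

D = 1.68×10^5 N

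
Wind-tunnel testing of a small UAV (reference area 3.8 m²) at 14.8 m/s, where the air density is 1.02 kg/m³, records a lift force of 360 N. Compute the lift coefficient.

CL = 0.848

From L = ½ρv²S·CL, rearranging gives CL = 2L/(ρv²S).
CL = 2 × 360 / (1.02 × 14.8² × 3.8) = 0.848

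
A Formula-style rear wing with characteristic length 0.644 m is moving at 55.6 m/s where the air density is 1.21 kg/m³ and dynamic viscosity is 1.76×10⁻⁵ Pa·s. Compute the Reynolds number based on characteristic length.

Re = ρ·v·c/μ = 1.21 × 55.6 × 0.644 / (1.76×10⁻⁵) = 2.46×10^6

Re = 2.46×10^6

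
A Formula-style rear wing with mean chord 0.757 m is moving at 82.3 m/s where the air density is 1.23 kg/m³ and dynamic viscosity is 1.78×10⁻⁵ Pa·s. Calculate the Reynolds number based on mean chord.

Re = 4.31×10^6

Re = ρ·v·c/μ = 1.23 × 82.3 × 0.757 / (1.78×10⁻⁵) = 4.31×10^6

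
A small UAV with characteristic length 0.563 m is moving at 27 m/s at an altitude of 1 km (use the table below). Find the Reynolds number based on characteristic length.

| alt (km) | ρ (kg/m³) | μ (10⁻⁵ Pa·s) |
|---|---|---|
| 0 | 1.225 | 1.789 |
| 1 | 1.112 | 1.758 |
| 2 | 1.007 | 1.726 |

Re = 9.62×10^5

At 1 km, from the table: ρ = 1.112 kg/m³, μ = 1.758×10⁻⁵ Pa·s.
Re = ρ·v·c/μ = 1.112 × 27 × 0.563 / (1.758×10⁻⁵) = 9.62×10^5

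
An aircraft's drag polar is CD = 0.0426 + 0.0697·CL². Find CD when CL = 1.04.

CD = 0.118

CD = 0.0426 + 0.0697 × 1.04² = 0.0426 + 0.07539 = 0.118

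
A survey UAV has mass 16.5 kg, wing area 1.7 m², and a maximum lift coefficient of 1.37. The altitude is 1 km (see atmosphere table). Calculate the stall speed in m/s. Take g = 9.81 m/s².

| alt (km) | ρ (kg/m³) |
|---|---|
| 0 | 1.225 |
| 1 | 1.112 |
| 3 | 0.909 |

At 1 km, from the table: ρ = 1.112 kg/m³.
At stall, lift equals weight: L = W = m·g = 16.5 × 9.81 = 161.9 N.
From L = ½ρV²S·CL,max = W: V_stall = √(2W/(ρSCL,max)) = √(2·161.9/(1.112·1.7·1.37))
V_stall = √125 = 11.2 m/s

V_stall = 11.2 m/s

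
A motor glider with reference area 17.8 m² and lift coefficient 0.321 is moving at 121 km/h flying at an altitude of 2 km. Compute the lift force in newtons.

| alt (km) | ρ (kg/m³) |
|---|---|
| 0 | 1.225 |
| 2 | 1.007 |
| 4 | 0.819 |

L = 3250 N

At 2 km, from the table: ρ = 1.007 kg/m³.
Convert speed: v = 121 km/h ÷ 3.6 = 33.61 m/s.
Dynamic pressure q = ½ρv² = ½ × 1.007 × 33.61² = 568.8 Pa.
L = q·S·CL = 568.8 × 17.8 × 0.321 = 3250 N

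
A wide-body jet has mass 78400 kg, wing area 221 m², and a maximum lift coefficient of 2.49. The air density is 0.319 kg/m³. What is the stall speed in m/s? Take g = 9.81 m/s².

Stall occurs when L = W at CL,max. W = mg = 78400 × 9.81 = 7.691×10^5 N.
V_stall = √(2W/(ρ·S·CL,max)) = √(2 × 7.691×10^5 / (0.319 × 221 × 2.49))
V_stall = √8763 = 93.6 m/s

V_stall = 93.6 m/s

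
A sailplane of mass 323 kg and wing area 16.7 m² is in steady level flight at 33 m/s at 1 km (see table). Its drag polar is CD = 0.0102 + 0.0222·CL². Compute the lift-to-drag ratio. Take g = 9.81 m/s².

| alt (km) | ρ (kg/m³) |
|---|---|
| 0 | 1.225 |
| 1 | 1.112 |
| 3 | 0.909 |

L/D = 25.3

At 1 km, from the table: ρ = 1.112 kg/m³.
In steady level flight, lift balances weight: W = mg = 323 × 9.81 = 3168.6 N.
q = ½ρv² = ½ × 1.112 × 33² = 605.5 Pa.
CL = W/(q·S) = 3168.6 / (605.5 × 16.7) = 0.3134.
CD = 0.0102 + 0.0222 × 0.3134² = 0.01238.
L/D = CL/CD = 0.3134 / 0.01238 = 25.3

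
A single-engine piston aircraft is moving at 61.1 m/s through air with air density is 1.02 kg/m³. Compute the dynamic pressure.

q = ½ρv² = ½ × 1.02 × 61.1² = 1900 Pa

q = 1900 Pa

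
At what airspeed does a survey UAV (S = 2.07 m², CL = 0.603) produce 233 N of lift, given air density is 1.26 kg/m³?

v = 17.2 m/s

L = ½ρv²S·CL ⇒ v = √(2L/(ρ·S·CL))
v = √(2 × 233 / (1.26 × 2.07 × 0.603)) = √296.3 = 17.2 m/s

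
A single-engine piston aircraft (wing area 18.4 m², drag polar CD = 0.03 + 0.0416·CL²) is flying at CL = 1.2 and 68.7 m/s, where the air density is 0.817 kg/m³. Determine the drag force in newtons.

CD = 0.03 + 0.0416 × 1.2² = 0.0899
D = ½ρv²S·CD = ½ × 0.817 × 68.7² × 18.4 × 0.0899 = 3190 N

D = 3190 N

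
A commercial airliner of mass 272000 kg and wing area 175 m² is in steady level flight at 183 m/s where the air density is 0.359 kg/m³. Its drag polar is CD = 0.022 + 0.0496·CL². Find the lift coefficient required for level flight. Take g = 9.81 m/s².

CL = 2.54

Level flight ⇒ L = W = m·g = 272000 × 9.81 = 2.6683×10^6 N.
Dynamic pressure q = 0.5 × 0.359 × 183² = 6011 Pa.
Required CL = L/(qS) = 2.6683×10^6/(6011·175) = 2.536.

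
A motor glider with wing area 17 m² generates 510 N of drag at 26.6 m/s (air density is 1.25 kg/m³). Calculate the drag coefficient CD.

CD = 0.0678

From D = ½ρv²S·CD, rearranging gives CD = 2D/(ρv²S).
CD = 2 × 510 / (1.25 × 26.6² × 17) = 0.0678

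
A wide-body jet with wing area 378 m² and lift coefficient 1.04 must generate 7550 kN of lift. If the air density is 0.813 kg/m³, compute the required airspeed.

v = 217 m/s

L = ½ρv²S·CL ⇒ v = √(2L/(ρ·S·CL))
v = √(2 × 7.55×10^6 / (0.813 × 378 × 1.04)) = √47250 = 217 m/s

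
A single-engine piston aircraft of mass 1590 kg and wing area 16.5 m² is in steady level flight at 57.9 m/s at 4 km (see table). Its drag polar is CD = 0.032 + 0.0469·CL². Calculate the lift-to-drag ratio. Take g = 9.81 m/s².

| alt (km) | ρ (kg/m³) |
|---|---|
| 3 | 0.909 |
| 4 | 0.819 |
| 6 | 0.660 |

L/D = 12.7

At 4 km, from the table: ρ = 0.819 kg/m³.
Weight W = mg = 1590 × 9.81 = 15598 N; in level flight L = W.
q = ½ρv² = ½ × 0.819 × 57.9² = 1373 Pa.
CL = 2W/(ρv²S) = 2×15598/(0.819×57.9²×16.5) = 0.6886.
CD = 0.032 + 0.0469 × 0.6886² = 0.05424.
L/D = CL/CD = 0.6886 / 0.05424 = 12.7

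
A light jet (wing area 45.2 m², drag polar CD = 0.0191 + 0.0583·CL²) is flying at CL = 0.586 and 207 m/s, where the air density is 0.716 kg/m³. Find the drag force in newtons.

D = 27100 N

CD = 0.0191 + 0.0583 × 0.586² = 0.03912
D = ½ρv²S·CD = ½ × 0.716 × 207² × 45.2 × 0.03912 = 27100 N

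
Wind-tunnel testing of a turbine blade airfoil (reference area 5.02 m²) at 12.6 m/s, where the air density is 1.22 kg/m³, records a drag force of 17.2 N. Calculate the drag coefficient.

From D = ½ρv²S·CD, rearranging gives CD = 2D/(ρv²S).
CD = 2 × 17.2 / (1.22 × 12.6² × 5.02) = 0.0354

CD = 0.0354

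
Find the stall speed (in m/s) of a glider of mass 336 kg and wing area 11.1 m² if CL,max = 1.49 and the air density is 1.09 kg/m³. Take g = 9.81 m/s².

V_stall = 19.1 m/s

Weight W = mg = 336 × 9.81 = 3296 N.
V_stall = √(2W/(ρ·S·CL,max)) = √(2 × 3296 / (1.09 × 11.1 × 1.49))
V_stall = √365.7 = 19.1 m/s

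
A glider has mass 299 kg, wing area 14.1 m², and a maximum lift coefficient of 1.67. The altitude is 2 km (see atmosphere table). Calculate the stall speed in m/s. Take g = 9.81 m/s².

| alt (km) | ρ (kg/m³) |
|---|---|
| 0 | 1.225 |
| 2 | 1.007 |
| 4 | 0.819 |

At 2 km, from the table: ρ = 1.007 kg/m³.
Weight W = mg = 299 × 9.81 = 2933 N.
From L = ½ρV²S·CL,max = W: V_stall = √(2W/(ρSCL,max)) = √(2·2933/(1.007·14.1·1.67))
V_stall = √247.4 = 15.7 m/s

V_stall = 15.7 m/s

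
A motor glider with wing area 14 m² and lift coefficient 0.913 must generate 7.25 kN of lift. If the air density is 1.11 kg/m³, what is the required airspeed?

v = 32 m/s

L = ½ρv²S·CL ⇒ v = √(2L/(ρ·S·CL))
v = √(2 × 7250 / (1.11 × 14 × 0.913)) = √1022 = 32 m/s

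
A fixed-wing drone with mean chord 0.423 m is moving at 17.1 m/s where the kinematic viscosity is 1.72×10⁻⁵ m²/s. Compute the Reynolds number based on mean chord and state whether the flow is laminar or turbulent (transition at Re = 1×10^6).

Re = v·c/ν = 17.1 × 0.423 / (1.72×10⁻⁵) = 4.21×10^5
Since 4.21×10^5 < 1×10^6, the flow is laminar.

Re = 4.21×10^5 (laminar)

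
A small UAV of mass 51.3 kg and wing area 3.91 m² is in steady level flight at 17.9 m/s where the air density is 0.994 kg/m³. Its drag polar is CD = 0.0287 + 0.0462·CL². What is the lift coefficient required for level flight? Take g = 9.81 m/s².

CL = 0.808

Level flight ⇒ L = W = m·g = 51.3 × 9.81 = 503.25 N.
Dynamic pressure q = 0.5 × 0.994 × 17.9² = 159.2 Pa.
CL = 2W/(ρv²S) = 2×503.25/(0.994×17.9²×3.91) = 0.8083.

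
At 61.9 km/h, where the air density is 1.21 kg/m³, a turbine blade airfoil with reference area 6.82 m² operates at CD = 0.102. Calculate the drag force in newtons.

D = 124 N

Convert speed: v = 61.9 km/h ÷ 3.6 = 17.19 m/s.
D = ½ρv²S·CD = ½ × 1.21 × 17.19² × 6.82 × 0.102 = 124 N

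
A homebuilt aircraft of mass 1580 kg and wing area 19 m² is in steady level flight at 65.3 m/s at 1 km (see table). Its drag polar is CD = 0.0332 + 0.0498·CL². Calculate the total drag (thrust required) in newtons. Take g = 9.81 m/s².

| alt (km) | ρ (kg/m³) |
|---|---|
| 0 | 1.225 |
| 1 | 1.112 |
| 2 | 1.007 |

At 1 km, from the table: ρ = 1.112 kg/m³.
Level flight ⇒ L = W = m·g = 1580 × 9.81 = 15500 N.
Dynamic pressure q = 0.5 × 1.112 × 65.3² = 2371 Pa.
Required CL = L/(qS) = 15500/(2371·19) = 0.3441.
CD = 0.0332 + 0.0498 × 0.3441² = 0.0391.
D = q·S·CD = 2371 × 19 × 0.0391 = 1761 N

D = 1760 N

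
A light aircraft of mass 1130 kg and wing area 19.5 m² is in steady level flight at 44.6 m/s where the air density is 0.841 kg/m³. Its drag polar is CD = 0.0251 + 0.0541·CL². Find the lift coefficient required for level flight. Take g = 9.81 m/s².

CL = 0.68

Level flight ⇒ L = W = m·g = 1130 × 9.81 = 11085 N.
q = ½ρv² = ½ × 0.841 × 44.6² = 836.4 Pa.
CL = 2W/(ρv²S) = 2×11085/(0.841×44.6²×19.5) = 0.6796.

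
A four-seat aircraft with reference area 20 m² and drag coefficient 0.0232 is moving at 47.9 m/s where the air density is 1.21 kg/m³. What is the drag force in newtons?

D = 644 N

D = ½ρv²S·CD = ½ × 1.21 × 47.9² × 20 × 0.0232 = 644 N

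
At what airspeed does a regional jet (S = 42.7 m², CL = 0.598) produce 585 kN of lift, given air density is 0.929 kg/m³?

v = 222 m/s

L = ½ρv²S·CL ⇒ v = √(2L/(ρ·S·CL))
v = √(2 × 5.85×10^5 / (0.929 × 42.7 × 0.598)) = √49320 = 222 m/s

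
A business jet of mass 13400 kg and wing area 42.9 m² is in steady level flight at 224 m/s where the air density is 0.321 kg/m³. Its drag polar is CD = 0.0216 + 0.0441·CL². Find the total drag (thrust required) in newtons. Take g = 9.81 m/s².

D = 9670 N

Level flight ⇒ L = W = m·g = 13400 × 9.81 = 1.3145×10^5 N.
Dynamic pressure q = 0.5 × 0.321 × 224² = 8053 Pa.
CL = 2W/(ρv²S) = 2×1.3145×10^5/(0.321×224²×42.9) = 0.3805.
CD = 0.0216 + 0.0441 × 0.3805² = 0.02798.
D = q·S·CD = 8053 × 42.9 × 0.02798 = 9668 N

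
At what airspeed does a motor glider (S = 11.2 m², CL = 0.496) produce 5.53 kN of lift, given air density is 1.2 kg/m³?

v = 40.7 m/s

L = ½ρv²S·CL ⇒ v = √(2L/(ρ·S·CL))
v = √(2 × 5530 / (1.2 × 11.2 × 0.496)) = √1659 = 40.7 m/s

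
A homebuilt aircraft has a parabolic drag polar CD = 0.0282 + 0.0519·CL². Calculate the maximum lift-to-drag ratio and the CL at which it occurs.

For CD = CD0 + K·CL², (L/D)max occurs at CL* = √(CD0/K) and equals 1/(2√(K·CD0)).
(L/D)max = 1/(2√(0.0519 × 0.0282)) = 1/(2 × 0.03826) = 13.1
CL* = √(0.0282/0.0519) = 0.737

(L/D)max = 13.1, at CL = 0.737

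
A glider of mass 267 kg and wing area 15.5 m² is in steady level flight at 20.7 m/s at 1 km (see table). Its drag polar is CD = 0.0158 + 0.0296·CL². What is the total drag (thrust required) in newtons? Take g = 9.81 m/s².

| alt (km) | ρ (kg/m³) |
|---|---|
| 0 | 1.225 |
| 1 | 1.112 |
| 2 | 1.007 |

At 1 km, from the table: ρ = 1.112 kg/m³.
Level flight ⇒ L = W = m·g = 267 × 9.81 = 2619.3 N.
Dynamic pressure q = 0.5 × 1.112 × 20.7² = 238.2 Pa.
CL = 2W/(ρv²S) = 2×2619.3/(1.112×20.7²×15.5) = 0.7093.
CD = 0.0158 + 0.0296 × 0.7093² = 0.03069.
D = q·S·CD = 238.2 × 15.5 × 0.03069 = 113.3 N

D = 113 N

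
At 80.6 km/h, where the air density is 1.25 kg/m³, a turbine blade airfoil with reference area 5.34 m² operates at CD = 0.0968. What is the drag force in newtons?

D = 162 N

Convert speed: v = 80.6 km/h ÷ 3.6 = 22.39 m/s.
D = ½ρv²S·CD = ½ × 1.25 × 22.39² × 5.34 × 0.0968 = 162 N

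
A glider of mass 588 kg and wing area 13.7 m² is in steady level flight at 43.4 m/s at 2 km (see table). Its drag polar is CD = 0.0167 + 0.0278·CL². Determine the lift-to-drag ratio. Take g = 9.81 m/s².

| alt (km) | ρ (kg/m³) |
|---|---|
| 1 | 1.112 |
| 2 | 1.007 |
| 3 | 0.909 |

L/D = 20

At 2 km, from the table: ρ = 1.007 kg/m³.
In steady level flight, lift balances weight: W = mg = 588 × 9.81 = 5768.3 N.
Dynamic pressure q = 0.5 × 1.007 × 43.4² = 948.4 Pa.
Required CL = L/(qS) = 5768.3/(948.4·13.7) = 0.444.
CD = 0.0167 + 0.0278 × 0.444² = 0.02218.
L/D = CL/CD = 0.444 / 0.02218 = 20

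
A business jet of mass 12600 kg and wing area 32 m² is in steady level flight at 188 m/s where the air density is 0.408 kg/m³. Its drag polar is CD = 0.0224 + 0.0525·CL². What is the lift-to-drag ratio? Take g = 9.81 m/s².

L/D = 14.3

Level flight ⇒ L = W = m·g = 12600 × 9.81 = 1.2361×10^5 N.
Dynamic pressure q = 0.5 × 0.408 × 188² = 7210 Pa.
Required CL = L/(qS) = 1.2361×10^5/(7210·32) = 0.5357.
CD = 0.0224 + 0.0525 × 0.5357² = 0.03747.
L/D = CL/CD = 0.5357 / 0.03747 = 14.3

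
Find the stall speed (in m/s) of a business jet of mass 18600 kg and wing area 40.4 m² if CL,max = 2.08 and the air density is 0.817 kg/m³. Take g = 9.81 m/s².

V_stall = 72.9 m/s

At stall, lift equals weight: L = W = m·g = 18600 × 9.81 = 1.825×10^5 N.
V_stall = √(2W/(ρ·S·CL,max)) = √(2 × 1.825×10^5 / (0.817 × 40.4 × 2.08))
V_stall = √5316 = 72.9 m/s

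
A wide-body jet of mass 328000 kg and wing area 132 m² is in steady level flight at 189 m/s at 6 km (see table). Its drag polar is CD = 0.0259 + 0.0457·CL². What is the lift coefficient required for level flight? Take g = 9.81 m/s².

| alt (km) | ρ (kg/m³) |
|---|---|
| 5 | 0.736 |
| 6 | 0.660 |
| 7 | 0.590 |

At 6 km, from the table: ρ = 0.660 kg/m³.
Weight W = mg = 328000 × 9.81 = 3.2177×10^6 N; in level flight L = W.
Dynamic pressure q = 0.5 × 0.66 × 189² = 11790 Pa.
Required CL = L/(qS) = 3.2177×10^6/(11790·132) = 2.068.

CL = 2.07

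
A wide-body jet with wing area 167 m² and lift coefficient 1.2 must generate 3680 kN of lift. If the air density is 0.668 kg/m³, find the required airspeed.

v = 234 m/s

L = ½ρv²S·CL ⇒ v = √(2L/(ρ·S·CL))
v = √(2 × 3.68×10^6 / (0.668 × 167 × 1.2)) = √54980 = 234 m/s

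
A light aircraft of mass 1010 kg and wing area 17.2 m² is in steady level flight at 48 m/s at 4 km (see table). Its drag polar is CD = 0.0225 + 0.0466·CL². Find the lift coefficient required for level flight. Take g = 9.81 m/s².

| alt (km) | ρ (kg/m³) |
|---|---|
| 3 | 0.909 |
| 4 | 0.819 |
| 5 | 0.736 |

At 4 km, from the table: ρ = 0.819 kg/m³.
In steady level flight, lift balances weight: W = mg = 1010 × 9.81 = 9908.1 N.
q = ½ρv² = ½ × 0.819 × 48² = 943.5 Pa.
Required CL = L/(qS) = 9908.1/(943.5·17.2) = 0.6106.

CL = 0.611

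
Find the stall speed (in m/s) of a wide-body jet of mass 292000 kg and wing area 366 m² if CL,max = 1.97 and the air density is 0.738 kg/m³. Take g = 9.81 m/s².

V_stall = 104 m/s

Stall occurs when L = W at CL,max. W = mg = 292000 × 9.81 = 2.865×10^6 N.
V_stall = √(2W/(ρ·S·CL,max)) = √(2 × 2.865×10^6 / (0.738 × 366 × 1.97))
V_stall = √10770 = 104 m/s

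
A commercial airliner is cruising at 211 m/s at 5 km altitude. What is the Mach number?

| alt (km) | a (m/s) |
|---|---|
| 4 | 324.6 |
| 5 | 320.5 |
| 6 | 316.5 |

M = 0.658

At 5 km, from the table: a = 320.5 m/s.
M = v/a = 211 / 320.5 = 0.658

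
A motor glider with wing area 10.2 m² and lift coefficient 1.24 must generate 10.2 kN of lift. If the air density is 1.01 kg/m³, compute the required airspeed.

v = 40 m/s

L = ½ρv²S·CL ⇒ v = √(2L/(ρ·S·CL))
v = √(2 × 10200 / (1.01 × 10.2 × 1.24)) = √1597 = 40 m/s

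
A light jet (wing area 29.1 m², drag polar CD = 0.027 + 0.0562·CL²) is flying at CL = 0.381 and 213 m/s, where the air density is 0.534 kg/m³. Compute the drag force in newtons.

D = 12400 N

CD = 0.027 + 0.0562 × 0.381² = 0.03516
D = ½ρv²S·CD = ½ × 0.534 × 213² × 29.1 × 0.03516 = 12400 N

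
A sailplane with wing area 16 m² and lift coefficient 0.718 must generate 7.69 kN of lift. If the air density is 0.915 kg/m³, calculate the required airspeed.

L = ½ρv²S·CL ⇒ v = √(2L/(ρ·S·CL))
v = √(2 × 7690 / (0.915 × 16 × 0.718)) = √1463 = 38.3 m/s

v = 38.3 m/s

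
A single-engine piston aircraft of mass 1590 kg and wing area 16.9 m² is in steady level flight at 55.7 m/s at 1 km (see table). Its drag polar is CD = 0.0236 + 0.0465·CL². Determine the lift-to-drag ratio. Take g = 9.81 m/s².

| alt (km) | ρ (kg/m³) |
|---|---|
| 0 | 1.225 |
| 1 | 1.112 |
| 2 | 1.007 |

L/D = 14.5

At 1 km, from the table: ρ = 1.112 kg/m³.
Level flight ⇒ L = W = m·g = 1590 × 9.81 = 15598 N.
q = ½ρv² = ½ × 1.112 × 55.7² = 1725 Pa.
CL = W/(q·S) = 15598 / (1725 × 16.9) = 0.535.
CD = 0.0236 + 0.0465 × 0.535² = 0.03691.
L/D = CL/CD = 0.535 / 0.03691 = 14.5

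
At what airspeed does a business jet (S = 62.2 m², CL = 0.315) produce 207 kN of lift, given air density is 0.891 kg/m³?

L = ½ρv²S·CL ⇒ v = √(2L/(ρ·S·CL))
v = √(2 × 2.07×10^5 / (0.891 × 62.2 × 0.315)) = √23710 = 154 m/s

v = 154 m/s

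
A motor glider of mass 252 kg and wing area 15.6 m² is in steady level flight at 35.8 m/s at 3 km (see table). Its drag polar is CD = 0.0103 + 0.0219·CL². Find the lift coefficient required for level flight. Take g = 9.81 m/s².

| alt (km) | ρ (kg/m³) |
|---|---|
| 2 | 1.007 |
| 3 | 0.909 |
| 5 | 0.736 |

CL = 0.272

At 3 km, from the table: ρ = 0.909 kg/m³.
Weight W = mg = 252 × 9.81 = 2472.1 N; in level flight L = W.
Dynamic pressure q = 0.5 × 0.909 × 35.8² = 582.5 Pa.
Required CL = L/(qS) = 2472.1/(582.5·15.6) = 0.272.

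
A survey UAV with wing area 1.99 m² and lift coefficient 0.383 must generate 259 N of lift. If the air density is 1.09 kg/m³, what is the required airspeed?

v = 25 m/s

L = ½ρv²S·CL ⇒ v = √(2L/(ρ·S·CL))
v = √(2 × 259 / (1.09 × 1.99 × 0.383)) = √623.5 = 25 m/s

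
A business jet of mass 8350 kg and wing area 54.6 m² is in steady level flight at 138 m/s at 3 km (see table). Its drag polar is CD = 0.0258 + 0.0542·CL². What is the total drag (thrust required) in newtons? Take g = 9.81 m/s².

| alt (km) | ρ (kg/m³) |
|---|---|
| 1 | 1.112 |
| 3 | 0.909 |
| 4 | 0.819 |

D = 13000 N

At 3 km, from the table: ρ = 0.909 kg/m³.
Level flight ⇒ L = W = m·g = 8350 × 9.81 = 81914 N.
q = ½ρv² = ½ × 0.909 × 138² = 8655 Pa.
CL = 2W/(ρv²S) = 2×81914/(0.909×138²×54.6) = 0.1733.
CD = 0.0258 + 0.0542 × 0.1733² = 0.02743.
D = q·S·CD = 8655 × 54.6 × 0.02743 = 12960 N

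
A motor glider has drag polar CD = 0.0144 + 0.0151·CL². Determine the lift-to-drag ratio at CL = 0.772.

CD = 0.0144 + 0.0151 × 0.772² = 0.0234
L/D = CL/CD = 0.772 / 0.0234 = 33

L/D = 33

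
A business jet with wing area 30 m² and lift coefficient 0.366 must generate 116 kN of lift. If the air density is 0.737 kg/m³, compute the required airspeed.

L = ½ρv²S·CL ⇒ v = √(2L/(ρ·S·CL))
v = √(2 × 1.16×10^5 / (0.737 × 30 × 0.366)) = √28670 = 169 m/s

v = 169 m/s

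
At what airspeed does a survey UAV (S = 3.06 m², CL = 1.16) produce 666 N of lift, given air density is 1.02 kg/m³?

v = 19.2 m/s

L = ½ρv²S·CL ⇒ v = √(2L/(ρ·S·CL))
v = √(2 × 666 / (1.02 × 3.06 × 1.16)) = √367.9 = 19.2 m/s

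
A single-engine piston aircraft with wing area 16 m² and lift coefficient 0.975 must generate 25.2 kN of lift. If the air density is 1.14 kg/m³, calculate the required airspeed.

v = 53.2 m/s

L = ½ρv²S·CL ⇒ v = √(2L/(ρ·S·CL))
v = √(2 × 25200 / (1.14 × 16 × 0.975)) = √2834 = 53.2 m/s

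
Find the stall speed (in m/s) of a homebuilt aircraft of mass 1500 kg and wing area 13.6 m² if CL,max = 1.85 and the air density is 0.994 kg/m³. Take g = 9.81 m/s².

Weight W = mg = 1500 × 9.81 = 14720 N.
From L = ½ρV²S·CL,max = W: V_stall = √(2W/(ρSCL,max)) = √(2·14720/(0.994·13.6·1.85))
V_stall = √1177 = 34.3 m/s

V_stall = 34.3 m/s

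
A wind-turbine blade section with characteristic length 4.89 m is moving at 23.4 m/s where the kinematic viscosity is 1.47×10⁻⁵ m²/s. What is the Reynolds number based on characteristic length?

Re = v·c/ν = 23.4 × 4.89 / (1.47×10⁻⁵) = 7.78×10^6

Re = 7.78×10^6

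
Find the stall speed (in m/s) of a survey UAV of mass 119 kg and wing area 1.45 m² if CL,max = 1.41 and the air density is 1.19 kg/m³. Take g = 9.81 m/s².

V_stall = 31 m/s

Weight W = mg = 119 × 9.81 = 1167 N.
From L = ½ρV²S·CL,max = W: V_stall = √(2W/(ρSCL,max)) = √(2·1167/(1.19·1.45·1.41))
V_stall = √959.6 = 31 m/s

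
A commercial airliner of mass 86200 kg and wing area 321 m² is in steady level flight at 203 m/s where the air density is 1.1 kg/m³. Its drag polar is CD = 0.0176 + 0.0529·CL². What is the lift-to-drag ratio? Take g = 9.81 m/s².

L/D = 6.35

In steady level flight, lift balances weight: W = mg = 86200 × 9.81 = 8.4562×10^5 N.
Dynamic pressure q = 0.5 × 1.1 × 203² = 22660 Pa.
CL = 2W/(ρv²S) = 2×8.4562×10^5/(1.1×203²×321) = 0.1162.
CD = 0.0176 + 0.0529 × 0.1162² = 0.01831.
L/D = CL/CD = 0.1162 / 0.01831 = 6.35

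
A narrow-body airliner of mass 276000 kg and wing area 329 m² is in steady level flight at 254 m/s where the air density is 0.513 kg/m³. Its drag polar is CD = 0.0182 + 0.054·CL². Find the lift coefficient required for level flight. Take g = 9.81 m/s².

CL = 0.497

Weight W = mg = 276000 × 9.81 = 2.7076×10^6 N; in level flight L = W.
Dynamic pressure q = 0.5 × 0.513 × 254² = 16550 Pa.
CL = 2W/(ρv²S) = 2×2.7076×10^6/(0.513×254²×329) = 0.4973.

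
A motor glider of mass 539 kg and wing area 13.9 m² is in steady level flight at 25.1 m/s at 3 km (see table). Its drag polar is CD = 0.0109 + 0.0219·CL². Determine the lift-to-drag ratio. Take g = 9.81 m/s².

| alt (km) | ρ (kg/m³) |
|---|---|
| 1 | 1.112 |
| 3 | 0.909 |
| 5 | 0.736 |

L/D = 26.8

At 3 km, from the table: ρ = 0.909 kg/m³.
Weight W = mg = 539 × 9.81 = 5287.6 N; in level flight L = W.
q = ½ρv² = ½ × 0.909 × 25.1² = 286.3 Pa.
CL = 2W/(ρv²S) = 2×5287.6/(0.909×25.1²×13.9) = 1.329.
CD = 0.0109 + 0.0219 × 1.329² = 0.04955.
L/D = CL/CD = 1.329 / 0.04955 = 26.8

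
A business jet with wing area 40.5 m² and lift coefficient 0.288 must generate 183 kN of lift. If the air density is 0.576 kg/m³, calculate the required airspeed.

v = 233 m/s

L = ½ρv²S·CL ⇒ v = √(2L/(ρ·S·CL))
v = √(2 × 1.83×10^5 / (0.576 × 40.5 × 0.288)) = √54480 = 233 m/s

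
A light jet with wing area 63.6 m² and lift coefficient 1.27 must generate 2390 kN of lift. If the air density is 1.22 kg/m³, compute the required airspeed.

v = 220 m/s

L = ½ρv²S·CL ⇒ v = √(2L/(ρ·S·CL))
v = √(2 × 2.39×10^6 / (1.22 × 63.6 × 1.27)) = √48510 = 220 m/s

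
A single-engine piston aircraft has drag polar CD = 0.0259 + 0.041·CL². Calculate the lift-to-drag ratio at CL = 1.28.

CD = 0.0259 + 0.041 × 1.28² = 0.09307
L/D = CL/CD = 1.28 / 0.09307 = 13.8

L/D = 13.8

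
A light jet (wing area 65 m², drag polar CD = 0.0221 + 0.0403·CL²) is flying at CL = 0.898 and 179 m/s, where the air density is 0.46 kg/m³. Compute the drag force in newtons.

D = 26200 N

CD = 0.0221 + 0.0403 × 0.898² = 0.0546
D = ½ρv²S·CD = ½ × 0.46 × 179² × 65 × 0.0546 = 26200 N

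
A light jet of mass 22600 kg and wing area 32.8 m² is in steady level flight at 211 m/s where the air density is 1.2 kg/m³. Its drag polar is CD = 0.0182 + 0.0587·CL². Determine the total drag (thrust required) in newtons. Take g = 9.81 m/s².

D = 19200 N

Weight W = mg = 22600 × 9.81 = 2.2171×10^5 N; in level flight L = W.
Dynamic pressure q = 0.5 × 1.2 × 211² = 26710 Pa.
CL = W/(q·S) = 2.2171×10^5 / (26710 × 32.8) = 0.253.
CD = 0.0182 + 0.0587 × 0.253² = 0.02196.
D = q·S·CD = 26710 × 32.8 × 0.02196 = 19240 N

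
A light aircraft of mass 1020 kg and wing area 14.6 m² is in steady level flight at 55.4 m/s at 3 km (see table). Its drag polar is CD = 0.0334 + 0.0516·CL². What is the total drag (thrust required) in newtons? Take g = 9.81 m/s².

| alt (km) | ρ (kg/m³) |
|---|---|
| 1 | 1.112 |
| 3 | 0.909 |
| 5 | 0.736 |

At 3 km, from the table: ρ = 0.909 kg/m³.
In steady level flight, lift balances weight: W = mg = 1020 × 9.81 = 10006 N.
Dynamic pressure q = 0.5 × 0.909 × 55.4² = 1395 Pa.
CL = W/(q·S) = 10006 / (1395 × 14.6) = 0.4913.
CD = 0.0334 + 0.0516 × 0.4913² = 0.04586.
D = q·S·CD = 1395 × 14.6 × 0.04586 = 933.9 N

D = 934 N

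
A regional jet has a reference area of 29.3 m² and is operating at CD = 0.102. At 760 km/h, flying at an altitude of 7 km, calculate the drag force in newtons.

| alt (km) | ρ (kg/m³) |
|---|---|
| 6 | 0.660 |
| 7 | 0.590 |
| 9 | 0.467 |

D = 39300 N

At 7 km, from the table: ρ = 0.590 kg/m³.
Convert speed: v = 760 km/h ÷ 3.6 = 211.1 m/s.
D = ½ρv²S·CD = ½ × 0.59 × 211.1² × 29.3 × 0.102 = 39300 N ≈ 39.3 kN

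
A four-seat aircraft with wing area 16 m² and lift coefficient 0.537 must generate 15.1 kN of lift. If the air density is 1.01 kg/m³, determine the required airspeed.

L = ½ρv²S·CL ⇒ v = √(2L/(ρ·S·CL))
v = √(2 × 15100 / (1.01 × 16 × 0.537)) = √3480 = 59 m/s

v = 59 m/s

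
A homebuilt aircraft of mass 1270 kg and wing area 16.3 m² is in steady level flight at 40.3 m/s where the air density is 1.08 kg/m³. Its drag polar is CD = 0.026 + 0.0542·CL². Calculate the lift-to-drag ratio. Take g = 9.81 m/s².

Weight W = mg = 1270 × 9.81 = 12459 N; in level flight L = W.
q = ½ρv² = ½ × 1.08 × 40.3² = 877 Pa.
CL = W/(q·S) = 12459 / (877 × 16.3) = 0.8715.
CD = 0.026 + 0.0542 × 0.8715² = 0.06717.
L/D = CL/CD = 0.8715 / 0.06717 = 13

L/D = 13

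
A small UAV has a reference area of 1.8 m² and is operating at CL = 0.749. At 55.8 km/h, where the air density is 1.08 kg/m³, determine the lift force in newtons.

Convert speed: v = 55.8 km/h ÷ 3.6 = 15.5 m/s.
Dynamic pressure q = ½ρv² = ½ × 1.08 × 15.5² = 129.7 Pa.
L = q·S·CL = 129.7 × 1.8 × 0.749 = 175 N

L = 175 N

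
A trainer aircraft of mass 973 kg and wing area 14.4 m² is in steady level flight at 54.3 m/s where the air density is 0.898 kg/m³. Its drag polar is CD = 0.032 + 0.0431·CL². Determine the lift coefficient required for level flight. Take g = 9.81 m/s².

CL = 0.501

Weight W = mg = 973 × 9.81 = 9545.1 N; in level flight L = W.
Dynamic pressure q = 0.5 × 0.898 × 54.3² = 1324 Pa.
CL = W/(q·S) = 9545.1 / (1324 × 14.4) = 0.5007.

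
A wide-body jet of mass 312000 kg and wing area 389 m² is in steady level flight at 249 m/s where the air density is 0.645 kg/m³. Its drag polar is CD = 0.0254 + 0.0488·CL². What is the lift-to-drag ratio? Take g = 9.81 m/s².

L/D = 11.9

Weight W = mg = 312000 × 9.81 = 3.0607×10^6 N; in level flight L = W.
Dynamic pressure q = 0.5 × 0.645 × 249² = 20000 Pa.
Required CL = L/(qS) = 3.0607×10^6/(20000·389) = 0.3935.
CD = 0.0254 + 0.0488 × 0.3935² = 0.03296.
L/D = CL/CD = 0.3935 / 0.03296 = 11.9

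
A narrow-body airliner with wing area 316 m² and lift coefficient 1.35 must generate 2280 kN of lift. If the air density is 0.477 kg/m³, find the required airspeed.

v = 150 m/s

L = ½ρv²S·CL ⇒ v = √(2L/(ρ·S·CL))
v = √(2 × 2.28×10^6 / (0.477 × 316 × 1.35)) = √22410 = 150 m/s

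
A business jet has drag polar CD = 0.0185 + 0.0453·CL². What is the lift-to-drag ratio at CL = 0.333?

CD = 0.0185 + 0.0453 × 0.333² = 0.02352
L/D = CL/CD = 0.333 / 0.02352 = 14.2

L/D = 14.2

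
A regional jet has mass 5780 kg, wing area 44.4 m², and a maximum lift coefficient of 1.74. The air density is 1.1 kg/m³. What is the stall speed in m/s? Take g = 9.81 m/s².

V_stall = 36.5 m/s

Stall occurs when L = W at CL,max. W = mg = 5780 × 9.81 = 56700 N.
V_stall = √(2W/(ρ·S·CL,max)) = √(2 × 56700 / (1.1 × 44.4 × 1.74))
V_stall = √1334 = 36.5 m/s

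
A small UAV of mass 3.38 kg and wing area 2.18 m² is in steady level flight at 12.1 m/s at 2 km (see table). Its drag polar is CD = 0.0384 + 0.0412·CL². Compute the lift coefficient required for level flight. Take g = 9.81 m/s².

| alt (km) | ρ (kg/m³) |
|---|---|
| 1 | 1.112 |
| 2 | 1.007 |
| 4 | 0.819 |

CL = 0.206

At 2 km, from the table: ρ = 1.007 kg/m³.
Level flight ⇒ L = W = m·g = 3.38 × 9.81 = 33.158 N.
Dynamic pressure q = 0.5 × 1.007 × 12.1² = 73.72 Pa.
CL = W/(q·S) = 33.158 / (73.72 × 2.18) = 0.2063.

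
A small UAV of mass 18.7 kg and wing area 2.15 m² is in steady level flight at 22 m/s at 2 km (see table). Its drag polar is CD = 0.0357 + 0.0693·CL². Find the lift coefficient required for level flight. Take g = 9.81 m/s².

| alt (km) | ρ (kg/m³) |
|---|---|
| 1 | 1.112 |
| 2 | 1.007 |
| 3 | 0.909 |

At 2 km, from the table: ρ = 1.007 kg/m³.
Weight W = mg = 18.7 × 9.81 = 183.45 N; in level flight L = W.
q = ½ρv² = ½ × 1.007 × 22² = 243.7 Pa.
CL = 2W/(ρv²S) = 2×183.45/(1.007×22²×2.15) = 0.3501.

CL = 0.35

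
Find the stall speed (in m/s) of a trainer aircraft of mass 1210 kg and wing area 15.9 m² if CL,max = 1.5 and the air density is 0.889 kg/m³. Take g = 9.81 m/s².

V_stall = 33.5 m/s

Weight W = mg = 1210 × 9.81 = 11870 N.
V_stall = √(2W/(ρ·S·CL,max)) = √(2 × 11870 / (0.889 × 15.9 × 1.5))
V_stall = √1120 = 33.5 m/s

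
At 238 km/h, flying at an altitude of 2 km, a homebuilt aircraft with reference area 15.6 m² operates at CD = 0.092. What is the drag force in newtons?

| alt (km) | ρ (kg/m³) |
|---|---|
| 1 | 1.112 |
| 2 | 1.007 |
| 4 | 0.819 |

D = 3160 N

At 2 km, from the table: ρ = 1.007 kg/m³.
Convert speed: v = 238 km/h ÷ 3.6 = 66.11 m/s.
Dynamic pressure q = ½ρv² = ½ × 1.007 × 66.11² = 2201 Pa.
D = q·S·CD = 2201 × 15.6 × 0.092 = 3160 N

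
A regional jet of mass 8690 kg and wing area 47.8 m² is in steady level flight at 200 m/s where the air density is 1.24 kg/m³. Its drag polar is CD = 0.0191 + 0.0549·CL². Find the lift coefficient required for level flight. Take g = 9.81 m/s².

In steady level flight, lift balances weight: W = mg = 8690 × 9.81 = 85249 N.
Dynamic pressure q = 0.5 × 1.24 × 200² = 24800 Pa.
Required CL = L/(qS) = 85249/(24800·47.8) = 0.07191.

CL = 0.0719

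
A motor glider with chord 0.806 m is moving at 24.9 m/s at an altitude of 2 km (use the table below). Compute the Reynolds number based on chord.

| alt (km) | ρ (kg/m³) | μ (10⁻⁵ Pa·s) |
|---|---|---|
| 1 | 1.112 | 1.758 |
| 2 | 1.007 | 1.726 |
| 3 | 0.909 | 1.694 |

Re = 1.17×10^6

At 2 km, from the table: ρ = 1.007 kg/m³, μ = 1.726×10⁻⁵ Pa·s.
Re = ρ·v·c/μ = 1.007 × 24.9 × 0.806 / (1.726×10⁻⁵) = 1.17×10^6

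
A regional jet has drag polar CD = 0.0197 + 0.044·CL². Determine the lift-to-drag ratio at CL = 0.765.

L/D = 16.8

CD = 0.0197 + 0.044 × 0.765² = 0.04545
L/D = CL/CD = 0.765 / 0.04545 = 16.8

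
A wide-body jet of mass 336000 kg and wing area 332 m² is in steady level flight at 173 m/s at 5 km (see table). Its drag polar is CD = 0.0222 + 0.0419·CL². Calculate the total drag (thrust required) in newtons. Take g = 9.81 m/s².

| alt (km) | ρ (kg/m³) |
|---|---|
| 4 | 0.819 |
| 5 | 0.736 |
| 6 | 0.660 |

D = 2.06×10^5 N

At 5 km, from the table: ρ = 0.736 kg/m³.
Weight W = mg = 336000 × 9.81 = 3.2962×10^6 N; in level flight L = W.
Dynamic pressure q = 0.5 × 0.736 × 173² = 11010 Pa.
CL = 2W/(ρv²S) = 2×3.2962×10^6/(0.736×173²×332) = 0.9014.
CD = 0.0222 + 0.0419 × 0.9014² = 0.05625.
D = q·S·CD = 11010 × 332 × 0.05625 = 2.057×10^5 N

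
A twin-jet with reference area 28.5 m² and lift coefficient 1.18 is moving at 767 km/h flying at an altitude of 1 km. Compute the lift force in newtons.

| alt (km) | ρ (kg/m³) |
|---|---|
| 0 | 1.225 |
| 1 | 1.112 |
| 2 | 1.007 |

At 1 km, from the table: ρ = 1.112 kg/m³.
Convert speed: v = 767 km/h ÷ 3.6 = 213.1 m/s.
Dynamic pressure q = ½ρv² = ½ × 1.112 × 213.1² = 25240 Pa.
L = q·S·CL = 25240 × 28.5 × 1.18 = 8.49×10^5 N ≈ 849 kN

L = 8.49×10^5 N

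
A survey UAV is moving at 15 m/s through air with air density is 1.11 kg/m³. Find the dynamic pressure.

q = 125 Pa

q = ½ρv² = ½ × 1.11 × 15² = 125 Pa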